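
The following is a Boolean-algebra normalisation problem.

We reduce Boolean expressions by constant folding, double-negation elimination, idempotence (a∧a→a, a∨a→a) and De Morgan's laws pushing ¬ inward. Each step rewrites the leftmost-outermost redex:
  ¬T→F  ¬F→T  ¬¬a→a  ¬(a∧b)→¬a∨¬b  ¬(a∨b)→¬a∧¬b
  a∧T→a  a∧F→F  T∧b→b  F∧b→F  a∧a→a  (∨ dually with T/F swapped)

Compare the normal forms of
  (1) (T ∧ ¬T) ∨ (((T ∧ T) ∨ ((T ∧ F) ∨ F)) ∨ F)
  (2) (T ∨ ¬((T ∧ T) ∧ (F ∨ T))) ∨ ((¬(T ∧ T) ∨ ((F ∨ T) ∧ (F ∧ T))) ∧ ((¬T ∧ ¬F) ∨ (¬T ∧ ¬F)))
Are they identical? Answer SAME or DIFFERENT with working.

Answer: SAME — A ⇓ T, B ⇓ T

Working:
Term A:
  start: (T ∧ ¬T) ∨ (((T ∧ T) ∨ ((T ∧ F) ∨ F)) ∨ F)
  →1  ¬T ∨ (((T ∧ T) ∨ ((T ∧ F) ∨ F)) ∨ F)
  →2  F ∨ (((T ∧ T) ∨ ((T ∧ F) ∨ F)) ∨ F)
  →3  ((T ∧ T) ∨ ((T ∧ F) ∨ F)) ∨ F
  →4  (T ∧ T) ∨ ((T ∧ F) ∨ F)
  →5  T ∨ ((T ∧ F) ∨ F)
  →6  T

Term B:
  start: (T ∨ ¬((T ∧ T) ∧ (F ∨ T))) ∨ ((¬(T ∧ T) ∨ ((F ∨ T) ∧ (F ∧ T))) ∧ ((¬T ∧ ¬F) ∨ (¬T ∧ ¬F)))
  →1  T ∨ ((¬(T ∧ T) ∨ ((F ∨ T) ∧ (F ∧ T))) ∧ ((¬T ∧ ¬F) ∨ (¬T ∧ ¬F)))
  →2  T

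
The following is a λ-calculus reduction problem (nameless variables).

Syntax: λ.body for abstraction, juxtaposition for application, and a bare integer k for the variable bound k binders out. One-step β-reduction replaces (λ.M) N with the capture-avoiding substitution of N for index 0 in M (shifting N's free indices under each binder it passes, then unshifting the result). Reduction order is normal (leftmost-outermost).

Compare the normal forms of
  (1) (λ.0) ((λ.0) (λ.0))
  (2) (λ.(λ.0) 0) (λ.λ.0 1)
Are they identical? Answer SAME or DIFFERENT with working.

Term A:
  start: (λ.0) ((λ.0) (λ.0))
  step 1: (λ.0) (λ.0)
  step 2: λ.0

Term B:
  start: (λ.(λ.0) 0) (λ.λ.0 1)
  step 1: (λ.0) (λ.λ.0 1)
  step 2: λ.λ.0 1

Answer: DIFFERENT — A ⇓ λ.0, B ⇓ λ.λ.0 1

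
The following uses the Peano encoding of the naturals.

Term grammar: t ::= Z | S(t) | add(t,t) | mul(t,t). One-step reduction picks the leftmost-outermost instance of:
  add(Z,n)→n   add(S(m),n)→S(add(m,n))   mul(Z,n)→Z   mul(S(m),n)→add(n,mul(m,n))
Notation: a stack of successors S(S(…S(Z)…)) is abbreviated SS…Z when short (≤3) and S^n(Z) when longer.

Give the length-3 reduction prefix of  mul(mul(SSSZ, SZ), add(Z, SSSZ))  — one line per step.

Answer: after 3 steps: add(add(Z, SSSZ), mul(add(Z, mul(SSZ, SZ)), add(Z, SSSZ)))

Reduction:
  start: mul(mul(SSSZ, SZ), add(Z, SSSZ))
  step 1: mul(add(SZ, mul(SSZ, SZ)), add(Z, SSSZ))
  step 2: mul(S(add(Z, mul(SSZ, SZ))), add(Z, SSSZ))
  step 3: add(add(Z, SSSZ), mul(add(Z, mul(SSZ, SZ)), add(Z, SSSZ)))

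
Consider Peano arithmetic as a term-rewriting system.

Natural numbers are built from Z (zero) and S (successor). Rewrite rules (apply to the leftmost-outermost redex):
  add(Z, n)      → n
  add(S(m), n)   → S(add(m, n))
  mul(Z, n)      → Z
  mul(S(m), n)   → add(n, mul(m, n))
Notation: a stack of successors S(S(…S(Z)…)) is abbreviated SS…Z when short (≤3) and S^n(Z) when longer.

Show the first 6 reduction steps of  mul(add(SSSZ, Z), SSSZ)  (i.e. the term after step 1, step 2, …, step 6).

  start: mul(add(SSSZ, Z), SSSZ)
  step 1: mul(S(add(SSZ, Z)), SSSZ)
  step 2: add(SSSZ, mul(add(SSZ, Z), SSSZ))
  step 3: S(add(SSZ, mul(add(SSZ, Z), SSSZ)))
  step 4: S(S(add(SZ, mul(add(SSZ, Z), SSSZ))))
  step 5: S(S(S(add(Z, mul(add(SSZ, Z), SSSZ)))))
  step 6: S(S(S(mul(add(SSZ, Z), SSSZ))))

Answer: after 6 steps: S(S(S(mul(add(SSZ, Z), SSSZ))))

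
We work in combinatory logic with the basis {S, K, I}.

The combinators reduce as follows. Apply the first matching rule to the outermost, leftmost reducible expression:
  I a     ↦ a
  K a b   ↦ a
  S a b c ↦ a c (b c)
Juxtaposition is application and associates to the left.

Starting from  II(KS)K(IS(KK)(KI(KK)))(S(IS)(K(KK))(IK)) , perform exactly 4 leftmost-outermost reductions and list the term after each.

  start: II(KS)K(IS(KK)(KI(KK)))(S(IS)(K(KK))(IK))
  step 1: I(KS)K(IS(KK)(KI(KK)))(S(IS)(K(KK))(IK))
  step 2: KSK(IS(KK)(KI(KK)))(S(IS)(K(KK))(IK))
  step 3: S(IS(KK)(KI(KK)))(S(IS)(K(KK))(IK))
  step 4: S(S(KK)(KI(KK)))(S(IS)(K(KK))(IK))

Answer: after 4 steps: S(S(KK)(KI(KK)))(S(IS)(K(KK))(IK))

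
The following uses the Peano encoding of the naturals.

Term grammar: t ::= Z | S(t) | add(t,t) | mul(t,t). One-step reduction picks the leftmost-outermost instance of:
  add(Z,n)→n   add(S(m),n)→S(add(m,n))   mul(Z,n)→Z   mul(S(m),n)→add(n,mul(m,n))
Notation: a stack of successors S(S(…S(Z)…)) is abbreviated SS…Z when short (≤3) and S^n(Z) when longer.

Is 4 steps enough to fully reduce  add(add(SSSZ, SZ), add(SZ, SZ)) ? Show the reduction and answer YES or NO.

  start: add(add(SSSZ, SZ), add(SZ, SZ))
  step 1: add(S(add(SSZ, SZ)), add(SZ, SZ))
  step 2: S(add(add(SSZ, SZ), add(SZ, SZ)))
  step 3: S(add(S(add(SZ, SZ)), add(SZ, SZ)))
  step 4: S(S(add(add(SZ, SZ), add(SZ, SZ))))

Answer: NO — after 4 steps the term is S(S(add(add(SZ, SZ), add(SZ, SZ)))), not yet normal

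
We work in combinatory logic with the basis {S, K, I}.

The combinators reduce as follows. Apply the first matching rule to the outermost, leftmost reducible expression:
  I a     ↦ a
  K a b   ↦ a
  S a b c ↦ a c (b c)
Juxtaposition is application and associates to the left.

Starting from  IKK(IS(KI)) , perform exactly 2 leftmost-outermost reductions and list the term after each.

  start: IKK(IS(KI))
  →1  KK(IS(KI))
  →2  K

Answer: after 2 steps: K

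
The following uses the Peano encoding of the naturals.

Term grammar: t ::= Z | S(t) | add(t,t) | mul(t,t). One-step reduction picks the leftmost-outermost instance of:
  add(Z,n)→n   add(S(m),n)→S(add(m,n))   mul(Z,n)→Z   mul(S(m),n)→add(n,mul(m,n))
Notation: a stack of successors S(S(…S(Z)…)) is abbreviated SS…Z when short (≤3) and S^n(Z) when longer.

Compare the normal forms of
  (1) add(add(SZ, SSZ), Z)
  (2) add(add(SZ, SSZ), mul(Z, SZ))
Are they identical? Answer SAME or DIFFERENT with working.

Answer: SAME — A ⇓ SSSZ, B ⇓ SSSZ

Derivation:
Term A:
  start: add(add(SZ, SSZ), Z)
  [1] add(S(add(Z, SSZ)), Z)
  [2] S(add(add(Z, SSZ), Z))
  [3] S(add(SSZ, Z))
  [4] S(S(add(SZ, Z)))
  [5] S(S(S(add(Z, Z))))
  [6] SSSZ

Term B:
  start: add(add(SZ, SSZ), mul(Z, SZ))
  [1] add(S(add(Z, SSZ)), mul(Z, SZ))
  [2] S(add(add(Z, SSZ), mul(Z, SZ)))
  [3] S(add(SSZ, mul(Z, SZ)))
  [4] S(S(add(SZ, mul(Z, SZ))))
  [5] S(S(S(add(Z, mul(Z, SZ)))))
  [6] S(S(S(mul(Z, SZ))))
  [7] SSSZ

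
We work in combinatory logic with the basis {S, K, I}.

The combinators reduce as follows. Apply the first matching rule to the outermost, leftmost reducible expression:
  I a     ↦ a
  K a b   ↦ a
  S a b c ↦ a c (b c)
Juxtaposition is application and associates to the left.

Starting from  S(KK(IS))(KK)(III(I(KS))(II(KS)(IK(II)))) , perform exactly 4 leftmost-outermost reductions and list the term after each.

  start: S(KK(IS))(KK)(III(I(KS))(II(KS)(IK(II))))
  →1  KK(IS)(III(I(KS))(II(KS)(IK(II))))(KK(III(I(KS))(II(KS)(IK(II)))))
  →2  K(III(I(KS))(II(KS)(IK(II))))(KK(III(I(KS))(II(KS)(IK(II)))))
  →3  III(I(KS))(II(KS)(IK(II)))
  →4  II(I(KS))(II(KS)(IK(II)))

Answer: after 4 steps: II(I(KS))(II(KS)(IK(II)))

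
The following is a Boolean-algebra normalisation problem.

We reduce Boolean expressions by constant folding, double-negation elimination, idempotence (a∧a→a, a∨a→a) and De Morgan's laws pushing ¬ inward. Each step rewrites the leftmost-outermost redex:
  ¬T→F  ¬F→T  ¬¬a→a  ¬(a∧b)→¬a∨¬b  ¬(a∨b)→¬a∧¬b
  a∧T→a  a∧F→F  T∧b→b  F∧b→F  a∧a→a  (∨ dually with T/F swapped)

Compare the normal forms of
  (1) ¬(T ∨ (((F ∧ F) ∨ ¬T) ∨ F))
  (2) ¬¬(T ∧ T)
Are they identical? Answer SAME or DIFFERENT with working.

Term A:
  start: ¬(T ∨ (((F ∧ F) ∨ ¬T) ∨ F))
  →1  ¬T ∧ ¬(((F ∧ F) ∨ ¬T) ∨ F)
  →2  F ∧ ¬(((F ∧ F) ∨ ¬T) ∨ F)
  →3  F

Term B:
  start: ¬¬(T ∧ T)
  →1  T ∧ T
  →2  T

Answer: DIFFERENT — A ⇓ F, B ⇓ T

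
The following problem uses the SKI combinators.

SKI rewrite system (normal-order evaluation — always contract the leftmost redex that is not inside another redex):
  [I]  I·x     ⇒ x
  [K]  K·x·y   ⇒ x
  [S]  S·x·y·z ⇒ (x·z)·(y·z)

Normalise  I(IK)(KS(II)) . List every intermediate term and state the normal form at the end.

Answer: normal form = KS  (in 3 steps)

Working:
  start: I(IK)(KS(II))
  [1] IK(KS(II))
  [2] K(KS(II))
  [3] KS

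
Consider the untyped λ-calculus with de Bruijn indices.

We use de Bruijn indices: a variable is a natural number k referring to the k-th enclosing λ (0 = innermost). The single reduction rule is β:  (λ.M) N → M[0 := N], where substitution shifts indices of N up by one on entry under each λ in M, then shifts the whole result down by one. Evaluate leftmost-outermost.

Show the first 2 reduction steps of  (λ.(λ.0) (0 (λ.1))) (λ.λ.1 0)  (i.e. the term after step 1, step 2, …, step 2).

  start: (λ.(λ.0) (0 (λ.1))) (λ.λ.1 0)
  step 1: (λ.0) ((λ.λ.1 0) (λ.λ.λ.1 0))
  step 2: (λ.λ.1 0) (λ.λ.λ.1 0)

Answer: after 2 steps: (λ.λ.1 0) (λ.λ.λ.1 0)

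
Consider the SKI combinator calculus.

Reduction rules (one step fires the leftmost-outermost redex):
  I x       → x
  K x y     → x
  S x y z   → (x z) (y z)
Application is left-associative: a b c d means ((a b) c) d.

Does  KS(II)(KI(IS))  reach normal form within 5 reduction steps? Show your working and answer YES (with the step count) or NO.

  start: KS(II)(KI(IS))
  →1  S(KI(IS))
  →2  SI

Answer: YES — reaches normal form SI in 2 ≤ 5 steps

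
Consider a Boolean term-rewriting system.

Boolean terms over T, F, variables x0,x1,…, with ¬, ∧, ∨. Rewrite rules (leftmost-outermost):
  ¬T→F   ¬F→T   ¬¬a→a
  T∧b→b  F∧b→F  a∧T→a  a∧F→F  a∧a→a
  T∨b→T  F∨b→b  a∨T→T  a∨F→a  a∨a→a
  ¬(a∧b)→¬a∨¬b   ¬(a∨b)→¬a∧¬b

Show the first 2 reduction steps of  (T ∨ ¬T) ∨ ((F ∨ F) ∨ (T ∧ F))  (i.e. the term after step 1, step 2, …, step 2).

  start: (T ∨ ¬T) ∨ ((F ∨ F) ∨ (T ∧ F))
  [1] T ∨ ((F ∨ F) ∨ (T ∧ F))
  [2] T

Answer: after 2 steps: T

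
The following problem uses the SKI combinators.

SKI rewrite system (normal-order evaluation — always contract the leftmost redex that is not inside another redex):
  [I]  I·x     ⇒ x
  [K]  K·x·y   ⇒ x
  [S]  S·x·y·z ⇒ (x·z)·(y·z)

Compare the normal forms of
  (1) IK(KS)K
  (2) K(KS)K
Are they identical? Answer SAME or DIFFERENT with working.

Answer: SAME — A ⇓ KS, B ⇓ KS

Derivation:
Term A:
  start: IK(KS)K
  step 1: K(KS)K
  step 2: KS

Term B:
  start: K(KS)K
  step 1: KS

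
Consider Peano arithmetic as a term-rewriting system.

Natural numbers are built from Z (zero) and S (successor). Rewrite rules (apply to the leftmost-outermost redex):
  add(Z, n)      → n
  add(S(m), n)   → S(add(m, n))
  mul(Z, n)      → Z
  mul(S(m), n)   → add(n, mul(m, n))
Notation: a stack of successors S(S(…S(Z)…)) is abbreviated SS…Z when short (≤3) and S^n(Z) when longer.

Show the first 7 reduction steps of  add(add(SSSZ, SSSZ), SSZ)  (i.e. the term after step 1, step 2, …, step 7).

  start: add(add(SSSZ, SSSZ), SSZ)
  [1] add(S(add(SSZ, SSSZ)), SSZ)
  [2] S(add(add(SSZ, SSSZ), SSZ))
  [3] S(add(S(add(SZ, SSSZ)), SSZ))
  [4] S(S(add(add(SZ, SSSZ), SSZ)))
  [5] S(S(add(S(add(Z, SSSZ)), SSZ)))
  [6] S(S(S(add(add(Z, SSSZ), SSZ))))
  [7] S(S(S(add(SSSZ, SSZ))))

Answer: after 7 steps: S(S(S(add(SSSZ, SSZ))))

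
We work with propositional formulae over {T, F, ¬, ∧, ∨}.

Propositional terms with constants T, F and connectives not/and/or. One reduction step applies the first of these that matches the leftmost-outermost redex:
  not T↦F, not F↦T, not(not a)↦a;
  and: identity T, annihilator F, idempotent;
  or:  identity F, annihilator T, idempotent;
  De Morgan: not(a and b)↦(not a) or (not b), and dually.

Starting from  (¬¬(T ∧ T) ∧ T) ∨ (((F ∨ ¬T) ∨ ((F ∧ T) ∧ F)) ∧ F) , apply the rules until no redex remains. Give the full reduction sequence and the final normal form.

  start: (¬¬(T ∧ T) ∧ T) ∨ (((F ∨ ¬T) ∨ ((F ∧ T) ∧ F)) ∧ F)
  →1  ¬¬(T ∧ T) ∨ (((F ∨ ¬T) ∨ ((F ∧ T) ∧ F)) ∧ F)
  →2  (T ∧ T) ∨ (((F ∨ ¬T) ∨ ((F ∧ T) ∧ F)) ∧ F)
  →3  T ∨ (((F ∨ ¬T) ∨ ((F ∧ T) ∧ F)) ∧ F)
  →4  T

Answer: normal form = T  (in 4 steps)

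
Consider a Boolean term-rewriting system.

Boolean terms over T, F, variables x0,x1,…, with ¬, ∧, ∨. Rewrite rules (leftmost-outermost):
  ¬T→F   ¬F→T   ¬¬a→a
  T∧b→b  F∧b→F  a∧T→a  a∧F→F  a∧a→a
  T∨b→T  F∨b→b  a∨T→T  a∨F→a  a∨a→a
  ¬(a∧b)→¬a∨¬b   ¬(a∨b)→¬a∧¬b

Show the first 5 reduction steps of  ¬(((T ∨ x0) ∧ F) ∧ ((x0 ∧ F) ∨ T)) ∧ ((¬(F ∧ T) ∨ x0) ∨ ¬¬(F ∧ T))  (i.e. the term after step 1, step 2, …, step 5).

Answer: after 5 steps: ((F ∨ ¬F) ∨ ¬((x0 ∧ F) ∨ T)) ∧ ((¬(F ∧ T) ∨ x0) ∨ ¬¬(F ∧ T))

Working:
  start: ¬(((T ∨ x0) ∧ F) ∧ ((x0 ∧ F) ∨ T)) ∧ ((¬(F ∧ T) ∨ x0) ∨ ¬¬(F ∧ T))
  →1  (¬((T ∨ x0) ∧ F) ∨ ¬((x0 ∧ F) ∨ T)) ∧ ((¬(F ∧ T) ∨ x0) ∨ ¬¬(F ∧ T))
  →2  ((¬(T ∨ x0) ∨ ¬F) ∨ ¬((x0 ∧ F) ∨ T)) ∧ ((¬(F ∧ T) ∨ x0) ∨ ¬¬(F ∧ T))
  →3  (((¬T ∧ ¬x0) ∨ ¬F) ∨ ¬((x0 ∧ F) ∨ T)) ∧ ((¬(F ∧ T) ∨ x0) ∨ ¬¬(F ∧ T))
  →4  (((F ∧ ¬x0) ∨ ¬F) ∨ ¬((x0 ∧ F) ∨ T)) ∧ ((¬(F ∧ T) ∨ x0) ∨ ¬¬(F ∧ T))
  →5  ((F ∨ ¬F) ∨ ¬((x0 ∧ F) ∨ T)) ∧ ((¬(F ∧ T) ∨ x0) ∨ ¬¬(F ∧ T))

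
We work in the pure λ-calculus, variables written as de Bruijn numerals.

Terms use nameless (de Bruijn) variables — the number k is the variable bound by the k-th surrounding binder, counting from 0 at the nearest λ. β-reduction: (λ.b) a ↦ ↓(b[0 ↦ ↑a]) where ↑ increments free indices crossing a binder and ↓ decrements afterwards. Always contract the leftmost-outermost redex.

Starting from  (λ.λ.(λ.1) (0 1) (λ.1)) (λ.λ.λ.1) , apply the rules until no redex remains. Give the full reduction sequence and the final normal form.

Answer: normal form = λ.0 (λ.1)  (in 2 steps)

Derivation:
  start: (λ.λ.(λ.1) (0 1) (λ.1)) (λ.λ.λ.1)
  step 1: λ.(λ.1) (0 (λ.λ.λ.1)) (λ.1)
  step 2: λ.0 (λ.1)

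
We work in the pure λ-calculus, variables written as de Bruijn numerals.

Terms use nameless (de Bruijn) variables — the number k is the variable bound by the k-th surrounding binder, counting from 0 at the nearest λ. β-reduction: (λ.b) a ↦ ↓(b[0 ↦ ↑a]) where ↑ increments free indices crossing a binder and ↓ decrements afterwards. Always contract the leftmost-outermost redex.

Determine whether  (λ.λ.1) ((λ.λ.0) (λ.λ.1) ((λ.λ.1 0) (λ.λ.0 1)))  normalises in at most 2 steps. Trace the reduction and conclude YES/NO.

  start: (λ.λ.1) ((λ.λ.0) (λ.λ.1) ((λ.λ.1 0) (λ.λ.0 1)))
  [1] λ.(λ.λ.0) (λ.λ.1) ((λ.λ.1 0) (λ.λ.0 1))
  [2] λ.(λ.0) ((λ.λ.1 0) (λ.λ.0 1))

Answer: NO — after 2 steps the term is λ.(λ.0) ((λ.λ.1 0) (λ.λ.0 1)), not yet normal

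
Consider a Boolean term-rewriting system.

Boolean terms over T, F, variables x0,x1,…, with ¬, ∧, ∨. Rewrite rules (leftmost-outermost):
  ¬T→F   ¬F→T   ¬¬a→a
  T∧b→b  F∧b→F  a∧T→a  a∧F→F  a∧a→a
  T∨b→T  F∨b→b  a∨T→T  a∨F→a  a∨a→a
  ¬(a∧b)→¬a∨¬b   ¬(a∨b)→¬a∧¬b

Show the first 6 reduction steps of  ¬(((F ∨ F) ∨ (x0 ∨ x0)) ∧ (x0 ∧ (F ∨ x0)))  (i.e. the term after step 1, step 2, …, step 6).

  start: ¬(((F ∨ F) ∨ (x0 ∨ x0)) ∧ (x0 ∧ (F ∨ x0)))
  [1] ¬((F ∨ F) ∨ (x0 ∨ x0)) ∨ ¬(x0 ∧ (F ∨ x0))
  [2] (¬(F ∨ F) ∧ ¬(x0 ∨ x0)) ∨ ¬(x0 ∧ (F ∨ x0))
  [3] ((¬F ∧ ¬F) ∧ ¬(x0 ∨ x0)) ∨ ¬(x0 ∧ (F ∨ x0))
  [4] (¬F ∧ ¬(x0 ∨ x0)) ∨ ¬(x0 ∧ (F ∨ x0))
  [5] (T ∧ ¬(x0 ∨ x0)) ∨ ¬(x0 ∧ (F ∨ x0))
  [6] ¬(x0 ∨ x0) ∨ ¬(x0 ∧ (F ∨ x0))

Answer: after 6 steps: ¬(x0 ∨ x0) ∨ ¬(x0 ∧ (F ∨ x0))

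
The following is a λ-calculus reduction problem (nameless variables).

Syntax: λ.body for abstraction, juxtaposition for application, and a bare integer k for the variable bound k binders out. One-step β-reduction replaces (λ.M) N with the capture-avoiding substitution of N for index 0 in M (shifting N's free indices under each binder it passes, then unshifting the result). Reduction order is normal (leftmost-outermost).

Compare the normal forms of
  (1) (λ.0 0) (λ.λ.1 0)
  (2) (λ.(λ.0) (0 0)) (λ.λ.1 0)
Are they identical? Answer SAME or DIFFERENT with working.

Term A:
  start: (λ.0 0) (λ.λ.1 0)
  [1] (λ.λ.1 0) (λ.λ.1 0)
  [2] λ.(λ.λ.1 0) 0
  [3] λ.λ.1 0

Term B:
  start: (λ.(λ.0) (0 0)) (λ.λ.1 0)
  [1] (λ.0) ((λ.λ.1 0) (λ.λ.1 0))
  [2] (λ.λ.1 0) (λ.λ.1 0)
  [3] λ.(λ.λ.1 0) 0
  [4] λ.λ.1 0

Answer: SAME — A ⇓ λ.λ.1 0, B ⇓ λ.λ.1 0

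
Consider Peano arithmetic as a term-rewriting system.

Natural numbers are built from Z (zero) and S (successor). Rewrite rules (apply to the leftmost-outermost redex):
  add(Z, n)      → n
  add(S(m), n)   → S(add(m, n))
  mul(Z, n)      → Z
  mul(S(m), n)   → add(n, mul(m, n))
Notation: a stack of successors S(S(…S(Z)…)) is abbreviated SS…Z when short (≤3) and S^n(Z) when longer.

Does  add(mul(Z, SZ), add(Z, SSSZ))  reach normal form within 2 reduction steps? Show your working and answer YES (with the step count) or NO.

Answer: NO — after 2 steps the term is add(Z, SSSZ), not yet normal

Derivation:
  start: add(mul(Z, SZ), add(Z, SSSZ))
  step 1: add(Z, add(Z, SSSZ))
  step 2: add(Z, SSSZ)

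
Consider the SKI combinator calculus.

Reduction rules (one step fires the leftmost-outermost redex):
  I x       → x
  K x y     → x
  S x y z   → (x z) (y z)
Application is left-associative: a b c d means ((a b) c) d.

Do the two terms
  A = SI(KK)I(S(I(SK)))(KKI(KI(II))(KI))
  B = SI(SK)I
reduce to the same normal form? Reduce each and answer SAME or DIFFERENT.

Answer: DIFFERENT — A ⇓ S(SK), B ⇓ SKI

Derivation:
Term A:
  start: SI(KK)I(S(I(SK)))(KKI(KI(II))(KI))
  [1] II(KKI)(S(I(SK)))(KKI(KI(II))(KI))
  [2] I(KKI)(S(I(SK)))(KKI(KI(II))(KI))
  [3] KKI(S(I(SK)))(KKI(KI(II))(KI))
  [4] K(S(I(SK)))(KKI(KI(II))(KI))
  [5] S(I(SK))
  [6] S(SK)

Term B:
  start: SI(SK)I
  [1] II(SKI)
  [2] I(SKI)
  [3] SKI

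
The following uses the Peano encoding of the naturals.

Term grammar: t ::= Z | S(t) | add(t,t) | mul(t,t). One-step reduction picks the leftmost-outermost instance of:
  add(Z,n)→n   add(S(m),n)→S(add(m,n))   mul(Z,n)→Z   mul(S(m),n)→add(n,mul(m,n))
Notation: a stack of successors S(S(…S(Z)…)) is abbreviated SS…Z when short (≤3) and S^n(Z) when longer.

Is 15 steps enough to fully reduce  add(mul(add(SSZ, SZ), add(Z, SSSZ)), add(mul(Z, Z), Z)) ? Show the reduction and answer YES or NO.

Answer: NO — after 15 steps the term is S(S(S(S(add(add(SSZ, mul(add(Z, SZ), add(Z, SSSZ))), add(mul(Z, Z), Z)))))), not yet normal

Derivation:
  start: add(mul(add(SSZ, SZ), add(Z, SSSZ)), add(mul(Z, Z), Z))
  →1  add(mul(S(add(SZ, SZ)), add(Z, SSSZ)), add(mul(Z, Z), Z))
  →2  add(add(add(Z, SSSZ), mul(add(SZ, SZ), add(Z, SSSZ))), add(mul(Z, Z), Z))
  →3  add(add(SSSZ, mul(add(SZ, SZ), add(Z, SSSZ))), add(mul(Z, Z), Z))
  →4  add(S(add(SSZ, mul(add(SZ, SZ), add(Z, SSSZ)))), add(mul(Z, Z), Z))
  →5  S(add(add(SSZ, mul(add(SZ, SZ), add(Z, SSSZ))), add(mul(Z, Z), Z)))
  →6  S(add(S(add(SZ, mul(add(SZ, SZ), add(Z, SSSZ)))), add(mul(Z, Z), Z)))
  →7  S(S(add(add(SZ, mul(add(SZ, SZ), add(Z, SSSZ))), add(mul(Z, Z), Z))))
  →8  S(S(add(S(add(Z, mul(add(SZ, SZ), add(Z, SSSZ)))), add(mul(Z, Z), Z))))
  →9  S(S(S(add(add(Z, mul(add(SZ, SZ), add(Z, SSSZ))), add(mul(Z, Z), Z)))))
  →10  S(S(S(add(mul(add(SZ, SZ), add(Z, SSSZ)), add(mul(Z, Z), Z)))))
  →11  S(S(S(add(mul(S(add(Z, SZ)), add(Z, SSSZ)), add(mul(Z, Z), Z)))))
  →12  S(S(S(add(add(add(Z, SSSZ), mul(add(Z, SZ), add(Z, SSSZ))), add(mul(Z, Z), Z)))))
  →13  S(S(S(add(add(SSSZ, mul(add(Z, SZ), add(Z, SSSZ))), add(mul(Z, Z), Z)))))
  →14  S(S(S(add(S(add(SSZ, mul(add(Z, SZ), add(Z, SSSZ)))), add(mul(Z, Z), Z)))))
  →15  S(S(S(S(add(add(SSZ, mul(add(Z, SZ), add(Z, SSSZ))), add(mul(Z, Z), Z))))))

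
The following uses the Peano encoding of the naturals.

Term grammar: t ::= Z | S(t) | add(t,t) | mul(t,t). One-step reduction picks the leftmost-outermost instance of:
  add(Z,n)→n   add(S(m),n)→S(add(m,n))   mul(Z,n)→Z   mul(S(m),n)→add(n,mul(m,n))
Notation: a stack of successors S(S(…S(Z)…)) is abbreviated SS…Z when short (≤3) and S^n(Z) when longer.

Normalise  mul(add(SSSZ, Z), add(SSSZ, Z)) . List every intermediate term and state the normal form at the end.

Answer: normal form = S^9(Z)  (in 32 steps)

Working:
  start: mul(add(SSSZ, Z), add(SSSZ, Z))
  →1  mul(S(add(SSZ, Z)), add(SSSZ, Z))
  →2  add(add(SSSZ, Z), mul(add(SSZ, Z), add(SSSZ, Z)))
  →3  add(S(add(SSZ, Z)), mul(add(SSZ, Z), add(SSSZ, Z)))
  →4  S(add(add(SSZ, Z), mul(add(SSZ, Z), add(SSSZ, Z))))
  →5  S(add(S(add(SZ, Z)), mul(add(SSZ, Z), add(SSSZ, Z))))
  →6  S(S(add(add(SZ, Z), mul(add(SSZ, Z), add(SSSZ, Z)))))
  →7  S(S(add(S(add(Z, Z)), mul(add(SSZ, Z), add(SSSZ, Z)))))
  →8  S(S(S(add(add(Z, Z), mul(add(SSZ, Z), add(SSSZ, Z))))))
  →9  S(S(S(add(Z, mul(add(SSZ, Z), add(SSSZ, Z))))))
  →10  S(S(S(mul(add(SSZ, Z), add(SSSZ, Z)))))
  →11  S(S(S(mul(S(add(SZ, Z)), add(SSSZ, Z)))))
  →12  S(S(S(add(add(SSSZ, Z), mul(add(SZ, Z), add(SSSZ, Z))))))
  →13  S(S(S(add(S(add(SSZ, Z)), mul(add(SZ, Z), add(SSSZ, Z))))))
  →14  S(S(S(S(add(add(SSZ, Z), mul(add(SZ, Z), add(SSSZ, Z)))))))
  →15  S(S(S(S(add(S(add(SZ, Z)), mul(add(SZ, Z), add(SSSZ, Z)))))))
  →16  S(S(S(S(S(add(add(SZ, Z), mul(add(SZ, Z), add(SSSZ, Z))))))))
  →17  S(S(S(S(S(add(S(add(Z, Z)), mul(add(SZ, Z), add(SSSZ, Z))))))))
  →18  S(S(S(S(S(S(add(add(Z, Z), mul(add(SZ, Z), add(SSSZ, Z)))))))))
  →19  S(S(S(S(S(S(add(Z, mul(add(SZ, Z), add(SSSZ, Z)))))))))
  →20  S(S(S(S(S(S(mul(add(SZ, Z), add(SSSZ, Z))))))))
  →21  S(S(S(S(S(S(mul(S(add(Z, Z)), add(SSSZ, Z))))))))
  →22  S(S(S(S(S(S(add(add(SSSZ, Z), mul(add(Z, Z), add(SSSZ, Z)))))))))
  →23  S(S(S(S(S(S(add(S(add(SSZ, Z)), mul(add(Z, Z), add(SSSZ, Z)))))))))
  →24  S(S(S(S(S(S(S(add(add(SSZ, Z), mul(add(Z, Z), add(SSSZ, Z))))))))))
  →25  S(S(S(S(S(S(S(add(S(add(SZ, Z)), mul(add(Z, Z), add(SSSZ, Z))))))))))
  →26  S(S(S(S(S(S(S(S(add(add(SZ, Z), mul(add(Z, Z), add(SSSZ, Z)))))))))))
  →27  S(S(S(S(S(S(S(S(add(S(add(Z, Z)), mul(add(Z, Z), add(SSSZ, Z)))))))))))
  →28  S(S(S(S(S(S(S(S(S(add(add(Z, Z), mul(add(Z, Z), add(SSSZ, Z))))))))))))
  →29  S(S(S(S(S(S(S(S(S(add(Z, mul(add(Z, Z), add(SSSZ, Z))))))))))))
  →30  S(S(S(S(S(S(S(S(S(mul(add(Z, Z), add(SSSZ, Z)))))))))))
  →31  S(S(S(S(S(S(S(S(S(mul(Z, add(SSSZ, Z)))))))))))
  →32  S^9(Z)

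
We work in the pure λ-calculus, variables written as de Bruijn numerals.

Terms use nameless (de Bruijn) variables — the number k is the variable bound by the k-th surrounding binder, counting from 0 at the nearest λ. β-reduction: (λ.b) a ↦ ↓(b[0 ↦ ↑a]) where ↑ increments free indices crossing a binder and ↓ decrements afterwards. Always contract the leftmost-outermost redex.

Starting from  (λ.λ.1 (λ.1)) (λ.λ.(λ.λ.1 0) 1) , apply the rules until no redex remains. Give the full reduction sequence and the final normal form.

  start: (λ.λ.1 (λ.1)) (λ.λ.(λ.λ.1 0) 1)
  [1] λ.(λ.λ.(λ.λ.1 0) 1) (λ.1)
  [2] λ.λ.(λ.λ.1 0) (λ.2)
  [3] λ.λ.λ.(λ.3) 0
  [4] λ.λ.λ.2

Answer: normal form = λ.λ.λ.2  (in 4 steps)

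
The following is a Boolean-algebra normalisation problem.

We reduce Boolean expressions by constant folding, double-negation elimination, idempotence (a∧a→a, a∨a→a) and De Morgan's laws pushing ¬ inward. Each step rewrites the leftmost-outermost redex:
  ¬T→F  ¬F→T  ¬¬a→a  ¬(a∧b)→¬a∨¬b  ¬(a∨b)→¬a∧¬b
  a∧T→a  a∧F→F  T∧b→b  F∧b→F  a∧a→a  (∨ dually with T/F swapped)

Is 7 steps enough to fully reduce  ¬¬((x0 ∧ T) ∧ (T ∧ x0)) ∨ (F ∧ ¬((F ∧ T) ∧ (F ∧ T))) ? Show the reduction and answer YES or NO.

Answer: YES — reaches normal form x0 in 6 ≤ 7 steps

Working:
  start: ¬¬((x0 ∧ T) ∧ (T ∧ x0)) ∨ (F ∧ ¬((F ∧ T) ∧ (F ∧ T)))
  [1] ((x0 ∧ T) ∧ (T ∧ x0)) ∨ (F ∧ ¬((F ∧ T) ∧ (F ∧ T)))
  [2] (x0 ∧ (T ∧ x0)) ∨ (F ∧ ¬((F ∧ T) ∧ (F ∧ T)))
  [3] (x0 ∧ x0) ∨ (F ∧ ¬((F ∧ T) ∧ (F ∧ T)))
  [4] x0 ∨ (F ∧ ¬((F ∧ T) ∧ (F ∧ T)))
  [5] x0 ∨ F
  [6] x0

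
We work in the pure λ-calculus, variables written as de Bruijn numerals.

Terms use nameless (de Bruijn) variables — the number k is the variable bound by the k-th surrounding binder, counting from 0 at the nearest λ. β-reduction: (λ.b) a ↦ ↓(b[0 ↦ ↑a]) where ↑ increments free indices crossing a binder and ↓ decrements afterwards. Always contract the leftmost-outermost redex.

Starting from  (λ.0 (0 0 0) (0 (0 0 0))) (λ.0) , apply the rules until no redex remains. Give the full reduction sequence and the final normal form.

Answer: normal form = λ.0  (in 8 steps)

Working:
  start: (λ.0 (0 0 0) (0 (0 0 0))) (λ.0)
  step 1: (λ.0) ((λ.0) (λ.0) (λ.0)) ((λ.0) ((λ.0) (λ.0) (λ.0)))
  step 2: (λ.0) (λ.0) (λ.0) ((λ.0) ((λ.0) (λ.0) (λ.0)))
  step 3: (λ.0) (λ.0) ((λ.0) ((λ.0) (λ.0) (λ.0)))
  step 4: (λ.0) ((λ.0) ((λ.0) (λ.0) (λ.0)))
  step 5: (λ.0) ((λ.0) (λ.0) (λ.0))
  step 6: (λ.0) (λ.0) (λ.0)
  step 7: (λ.0) (λ.0)
  step 8: λ.0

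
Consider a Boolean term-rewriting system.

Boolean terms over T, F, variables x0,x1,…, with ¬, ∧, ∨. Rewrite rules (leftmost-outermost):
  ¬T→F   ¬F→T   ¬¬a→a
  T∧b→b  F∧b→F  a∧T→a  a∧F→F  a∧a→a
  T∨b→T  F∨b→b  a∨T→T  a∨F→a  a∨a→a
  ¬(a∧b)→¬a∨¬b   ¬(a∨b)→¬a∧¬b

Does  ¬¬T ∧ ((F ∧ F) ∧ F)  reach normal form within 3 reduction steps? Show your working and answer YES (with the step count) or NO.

  start: ¬¬T ∧ ((F ∧ F) ∧ F)
  step 1: T ∧ ((F ∧ F) ∧ F)
  step 2: (F ∧ F) ∧ F
  step 3: F

Answer: YES — reaches normal form F in 3 ≤ 3 steps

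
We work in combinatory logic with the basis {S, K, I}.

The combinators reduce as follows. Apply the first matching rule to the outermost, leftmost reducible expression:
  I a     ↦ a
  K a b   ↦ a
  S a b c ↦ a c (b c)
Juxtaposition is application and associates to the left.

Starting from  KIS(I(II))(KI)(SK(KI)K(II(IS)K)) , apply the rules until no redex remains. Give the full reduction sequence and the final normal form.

  start: KIS(I(II))(KI)(SK(KI)K(II(IS)K))
  step 1: I(I(II))(KI)(SK(KI)K(II(IS)K))
  step 2: I(II)(KI)(SK(KI)K(II(IS)K))
  step 3: II(KI)(SK(KI)K(II(IS)K))
  step 4: I(KI)(SK(KI)K(II(IS)K))
  step 5: KI(SK(KI)K(II(IS)K))
  step 6: I

Answer: normal form = I  (in 6 steps)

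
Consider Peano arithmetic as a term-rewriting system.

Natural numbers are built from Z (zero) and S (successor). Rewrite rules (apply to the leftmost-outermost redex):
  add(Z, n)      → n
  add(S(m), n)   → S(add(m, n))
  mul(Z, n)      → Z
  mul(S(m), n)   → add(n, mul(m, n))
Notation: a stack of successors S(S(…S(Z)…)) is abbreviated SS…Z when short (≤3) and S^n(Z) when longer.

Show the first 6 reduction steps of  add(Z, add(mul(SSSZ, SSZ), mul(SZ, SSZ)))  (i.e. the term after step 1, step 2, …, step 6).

  start: add(Z, add(mul(SSSZ, SSZ), mul(SZ, SSZ)))
  →1  add(mul(SSSZ, SSZ), mul(SZ, SSZ))
  →2  add(add(SSZ, mul(SSZ, SSZ)), mul(SZ, SSZ))
  →3  add(S(add(SZ, mul(SSZ, SSZ))), mul(SZ, SSZ))
  →4  S(add(add(SZ, mul(SSZ, SSZ)), mul(SZ, SSZ)))
  →5  S(add(S(add(Z, mul(SSZ, SSZ))), mul(SZ, SSZ)))
  →6  S(S(add(add(Z, mul(SSZ, SSZ)), mul(SZ, SSZ))))

Answer: after 6 steps: S(S(add(add(Z, mul(SSZ, SSZ)), mul(SZ, SSZ))))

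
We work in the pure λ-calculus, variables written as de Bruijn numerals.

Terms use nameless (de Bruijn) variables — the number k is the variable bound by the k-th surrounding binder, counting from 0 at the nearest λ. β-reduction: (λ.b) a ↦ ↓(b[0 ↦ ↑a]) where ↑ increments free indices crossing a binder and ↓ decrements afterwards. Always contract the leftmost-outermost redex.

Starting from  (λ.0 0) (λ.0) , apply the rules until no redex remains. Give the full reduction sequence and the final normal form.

  start: (λ.0 0) (λ.0)
  [1] (λ.0) (λ.0)
  [2] λ.0

Answer: normal form = λ.0  (in 2 steps)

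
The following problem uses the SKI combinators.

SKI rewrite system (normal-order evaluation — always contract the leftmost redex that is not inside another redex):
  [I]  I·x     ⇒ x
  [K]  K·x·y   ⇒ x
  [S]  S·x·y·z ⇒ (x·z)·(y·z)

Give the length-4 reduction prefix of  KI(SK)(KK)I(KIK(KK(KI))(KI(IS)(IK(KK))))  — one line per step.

  start: KI(SK)(KK)I(KIK(KK(KI))(KI(IS)(IK(KK))))
  →1  I(KK)I(KIK(KK(KI))(KI(IS)(IK(KK))))
  →2  KKI(KIK(KK(KI))(KI(IS)(IK(KK))))
  →3  K(KIK(KK(KI))(KI(IS)(IK(KK))))
  →4  K(I(KK(KI))(KI(IS)(IK(KK))))

Answer: after 4 steps: K(I(KK(KI))(KI(IS)(IK(KK))))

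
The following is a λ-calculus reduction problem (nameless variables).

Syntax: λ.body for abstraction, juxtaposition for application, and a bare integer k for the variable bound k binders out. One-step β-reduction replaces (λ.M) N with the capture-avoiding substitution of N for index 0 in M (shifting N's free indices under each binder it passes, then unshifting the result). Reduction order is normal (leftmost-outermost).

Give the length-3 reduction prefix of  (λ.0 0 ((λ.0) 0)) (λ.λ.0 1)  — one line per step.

Answer: after 3 steps: (λ.0) (λ.λ.0 1) (λ.λ.0 1)

Reduction:
  start: (λ.0 0 ((λ.0) 0)) (λ.λ.0 1)
  →1  (λ.λ.0 1) (λ.λ.0 1) ((λ.0) (λ.λ.0 1))
  →2  (λ.0 (λ.λ.0 1)) ((λ.0) (λ.λ.0 1))
  →3  (λ.0) (λ.λ.0 1) (λ.λ.0 1)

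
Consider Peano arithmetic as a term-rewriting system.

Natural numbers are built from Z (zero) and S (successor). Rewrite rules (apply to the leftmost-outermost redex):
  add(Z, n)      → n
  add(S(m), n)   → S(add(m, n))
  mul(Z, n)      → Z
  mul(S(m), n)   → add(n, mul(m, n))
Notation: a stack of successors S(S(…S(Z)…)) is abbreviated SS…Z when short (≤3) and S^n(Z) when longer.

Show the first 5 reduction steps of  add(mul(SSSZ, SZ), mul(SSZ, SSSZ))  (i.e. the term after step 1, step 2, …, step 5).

  start: add(mul(SSSZ, SZ), mul(SSZ, SSSZ))
  →1  add(add(SZ, mul(SSZ, SZ)), mul(SSZ, SSSZ))
  →2  add(S(add(Z, mul(SSZ, SZ))), mul(SSZ, SSSZ))
  →3  S(add(add(Z, mul(SSZ, SZ)), mul(SSZ, SSSZ)))
  →4  S(add(mul(SSZ, SZ), mul(SSZ, SSSZ)))
  →5  S(add(add(SZ, mul(SZ, SZ)), mul(SSZ, SSSZ)))

Answer: after 5 steps: S(add(add(SZ, mul(SZ, SZ)), mul(SSZ, SSSZ)))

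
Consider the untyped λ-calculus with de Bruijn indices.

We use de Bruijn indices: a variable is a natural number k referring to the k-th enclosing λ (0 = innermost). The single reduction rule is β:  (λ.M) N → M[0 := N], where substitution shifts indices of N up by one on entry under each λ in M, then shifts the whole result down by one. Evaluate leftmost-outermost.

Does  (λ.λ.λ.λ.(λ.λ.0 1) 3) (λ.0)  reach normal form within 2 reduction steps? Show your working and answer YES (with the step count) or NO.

Answer: YES — reaches normal form λ.λ.λ.λ.0 (λ.0) in 2 ≤ 2 steps

Reduction:
  start: (λ.λ.λ.λ.(λ.λ.0 1) 3) (λ.0)
  [1] λ.λ.λ.(λ.λ.0 1) (λ.0)
  [2] λ.λ.λ.λ.0 (λ.0)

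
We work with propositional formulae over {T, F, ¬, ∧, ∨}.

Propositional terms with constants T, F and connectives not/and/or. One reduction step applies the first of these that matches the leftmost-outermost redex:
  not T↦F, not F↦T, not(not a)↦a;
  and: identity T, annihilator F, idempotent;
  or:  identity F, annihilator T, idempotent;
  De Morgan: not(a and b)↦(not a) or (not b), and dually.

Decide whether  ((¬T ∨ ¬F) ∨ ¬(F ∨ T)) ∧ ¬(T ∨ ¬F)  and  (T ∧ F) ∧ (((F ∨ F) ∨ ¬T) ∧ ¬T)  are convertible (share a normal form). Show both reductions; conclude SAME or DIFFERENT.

Answer: SAME — A ⇓ F, B ⇓ F

Reduction:
Term A:
  start: ((¬T ∨ ¬F) ∨ ¬(F ∨ T)) ∧ ¬(T ∨ ¬F)
  →1  ((F ∨ ¬F) ∨ ¬(F ∨ T)) ∧ ¬(T ∨ ¬F)
  →2  (¬F ∨ ¬(F ∨ T)) ∧ ¬(T ∨ ¬F)
  →3  (T ∨ ¬(F ∨ T)) ∧ ¬(T ∨ ¬F)
  →4  T ∧ ¬(T ∨ ¬F)
  →5  ¬(T ∨ ¬F)
  →6  ¬T ∧ ¬¬F
  →7  F ∧ ¬¬F
  →8  F

Term B:
  start: (T ∧ F) ∧ (((F ∨ F) ∨ ¬T) ∧ ¬T)
  →1  F ∧ (((F ∨ F) ∨ ¬T) ∧ ¬T)
  →2  F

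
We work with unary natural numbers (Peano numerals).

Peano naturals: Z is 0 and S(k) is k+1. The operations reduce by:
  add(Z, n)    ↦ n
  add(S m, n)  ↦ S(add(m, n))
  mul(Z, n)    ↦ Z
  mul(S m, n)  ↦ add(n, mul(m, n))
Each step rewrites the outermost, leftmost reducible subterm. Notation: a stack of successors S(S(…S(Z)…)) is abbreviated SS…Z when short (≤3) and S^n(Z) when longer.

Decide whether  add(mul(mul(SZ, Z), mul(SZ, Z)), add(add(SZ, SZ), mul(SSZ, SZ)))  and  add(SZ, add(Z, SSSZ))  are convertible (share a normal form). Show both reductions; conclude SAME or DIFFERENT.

Answer: SAME — A ⇓ S^4(Z), B ⇓ S^4(Z)

Working:
Term A:
  start: add(mul(mul(SZ, Z), mul(SZ, Z)), add(add(SZ, SZ), mul(SSZ, SZ)))
  →1  add(mul(add(Z, mul(Z, Z)), mul(SZ, Z)), add(add(SZ, SZ), mul(SSZ, SZ)))
  →2  add(mul(mul(Z, Z), mul(SZ, Z)), add(add(SZ, SZ), mul(SSZ, SZ)))
  →3  add(mul(Z, mul(SZ, Z)), add(add(SZ, SZ), mul(SSZ, SZ)))
  →4  add(Z, add(add(SZ, SZ), mul(SSZ, SZ)))
  →5  add(add(SZ, SZ), mul(SSZ, SZ))
  →6  add(S(add(Z, SZ)), mul(SSZ, SZ))
  →7  S(add(add(Z, SZ), mul(SSZ, SZ)))
  →8  S(add(SZ, mul(SSZ, SZ)))
  →9  S(S(add(Z, mul(SSZ, SZ))))
  →10  S(S(mul(SSZ, SZ)))
  →11  S(S(add(SZ, mul(SZ, SZ))))
  →12  S(S(S(add(Z, mul(SZ, SZ)))))
  →13  S(S(S(mul(SZ, SZ))))
  →14  S(S(S(add(SZ, mul(Z, SZ)))))
  →15  S(S(S(S(add(Z, mul(Z, SZ))))))
  →16  S(S(S(S(mul(Z, SZ)))))
  →17  S^4(Z)

Term B:
  start: add(SZ, add(Z, SSSZ))
  →1  S(add(Z, add(Z, SSSZ)))
  →2  S(add(Z, SSSZ))
  →3  S^4(Z)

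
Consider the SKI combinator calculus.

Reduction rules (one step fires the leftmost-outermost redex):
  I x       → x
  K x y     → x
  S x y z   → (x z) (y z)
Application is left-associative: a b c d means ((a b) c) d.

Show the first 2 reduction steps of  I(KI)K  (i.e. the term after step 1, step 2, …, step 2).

Answer: after 2 steps: I

Working:
  start: I(KI)K
  [1] KIK
  [2] I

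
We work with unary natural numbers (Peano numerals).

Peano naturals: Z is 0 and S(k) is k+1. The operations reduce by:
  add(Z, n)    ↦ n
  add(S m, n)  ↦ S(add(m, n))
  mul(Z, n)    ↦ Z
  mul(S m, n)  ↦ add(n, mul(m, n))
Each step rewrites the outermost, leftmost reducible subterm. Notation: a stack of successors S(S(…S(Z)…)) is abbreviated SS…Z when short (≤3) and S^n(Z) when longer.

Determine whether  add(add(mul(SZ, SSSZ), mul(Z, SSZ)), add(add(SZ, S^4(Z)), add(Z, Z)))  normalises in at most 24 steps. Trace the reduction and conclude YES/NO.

  start: add(add(mul(SZ, SSSZ), mul(Z, SSZ)), add(add(SZ, S^4(Z)), add(Z, Z)))
  step 1: add(add(add(SSSZ, mul(Z, SSSZ)), mul(Z, SSZ)), add(add(SZ, S^4(Z)), add(Z, Z)))
  step 2: add(add(S(add(SSZ, mul(Z, SSSZ))), mul(Z, SSZ)), add(add(SZ, S^4(Z)), add(Z, Z)))
  step 3: add(S(add(add(SSZ, mul(Z, SSSZ)), mul(Z, SSZ))), add(add(SZ, S^4(Z)), add(Z, Z)))
  step 4: S(add(add(add(SSZ, mul(Z, SSSZ)), mul(Z, SSZ)), add(add(SZ, S^4(Z)), add(Z, Z))))
  step 5: S(add(add(S(add(SZ, mul(Z, SSSZ))), mul(Z, SSZ)), add(add(SZ, S^4(Z)), add(Z, Z))))
  step 6: S(add(S(add(add(SZ, mul(Z, SSSZ)), mul(Z, SSZ))), add(add(SZ, S^4(Z)), add(Z, Z))))
  step 7: S(S(add(add(add(SZ, mul(Z, SSSZ)), mul(Z, SSZ)), add(add(SZ, S^4(Z)), add(Z, Z)))))
  step 8: S(S(add(add(S(add(Z, mul(Z, SSSZ))), mul(Z, SSZ)), add(add(SZ, S^4(Z)), add(Z, Z)))))
  step 9: S(S(add(S(add(add(Z, mul(Z, SSSZ)), mul(Z, SSZ))), add(add(SZ, S^4(Z)), add(Z, Z)))))
  step 10: S(S(S(add(add(add(Z, mul(Z, SSSZ)), mul(Z, SSZ)), add(add(SZ, S^4(Z)), add(Z, Z))))))
  step 11: S(S(S(add(add(mul(Z, SSSZ), mul(Z, SSZ)), add(add(SZ, S^4(Z)), add(Z, Z))))))
  step 12: S(S(S(add(add(Z, mul(Z, SSZ)), add(add(SZ, S^4(Z)), add(Z, Z))))))
  step 13: S(S(S(add(mul(Z, SSZ), add(add(SZ, S^4(Z)), add(Z, Z))))))
  step 14: S(S(S(add(Z, add(add(SZ, S^4(Z)), add(Z, Z))))))
  step 15: S(S(S(add(add(SZ, S^4(Z)), add(Z, Z)))))
  step 16: S(S(S(add(S(add(Z, S^4(Z))), add(Z, Z)))))
  step 17: S(S(S(S(add(add(Z, S^4(Z)), add(Z, Z))))))
  step 18: S(S(S(S(add(S^4(Z), add(Z, Z))))))
  step 19: S(S(S(S(S(add(SSSZ, add(Z, Z)))))))
  step 20: S(S(S(S(S(S(add(SSZ, add(Z, Z))))))))
  step 21: S(S(S(S(S(S(S(add(SZ, add(Z, Z)))))))))
  step 22: S(S(S(S(S(S(S(S(add(Z, add(Z, Z))))))))))
  step 23: S(S(S(S(S(S(S(S(add(Z, Z)))))))))
  step 24: S^8(Z)

Answer: YES — reaches normal form S^8(Z) in 24 ≤ 24 steps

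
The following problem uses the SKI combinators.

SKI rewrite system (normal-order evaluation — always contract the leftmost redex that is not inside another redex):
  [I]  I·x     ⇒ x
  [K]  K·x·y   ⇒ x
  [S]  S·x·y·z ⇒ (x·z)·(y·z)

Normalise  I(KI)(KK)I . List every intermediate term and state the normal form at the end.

  start: I(KI)(KK)I
  →1  KI(KK)I
  →2  II
  →3  I

Answer: normal form = I  (in 3 steps)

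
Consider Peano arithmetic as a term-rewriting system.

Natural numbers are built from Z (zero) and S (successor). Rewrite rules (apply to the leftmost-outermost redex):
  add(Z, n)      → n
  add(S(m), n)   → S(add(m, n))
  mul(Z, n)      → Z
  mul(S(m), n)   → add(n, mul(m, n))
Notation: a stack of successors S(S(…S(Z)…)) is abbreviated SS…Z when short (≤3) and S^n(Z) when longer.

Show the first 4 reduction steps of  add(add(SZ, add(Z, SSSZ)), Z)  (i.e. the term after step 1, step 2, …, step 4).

  start: add(add(SZ, add(Z, SSSZ)), Z)
  step 1: add(S(add(Z, add(Z, SSSZ))), Z)
  step 2: S(add(add(Z, add(Z, SSSZ)), Z))
  step 3: S(add(add(Z, SSSZ), Z))
  step 4: S(add(SSSZ, Z))

Answer: after 4 steps: S(add(SSSZ, Z))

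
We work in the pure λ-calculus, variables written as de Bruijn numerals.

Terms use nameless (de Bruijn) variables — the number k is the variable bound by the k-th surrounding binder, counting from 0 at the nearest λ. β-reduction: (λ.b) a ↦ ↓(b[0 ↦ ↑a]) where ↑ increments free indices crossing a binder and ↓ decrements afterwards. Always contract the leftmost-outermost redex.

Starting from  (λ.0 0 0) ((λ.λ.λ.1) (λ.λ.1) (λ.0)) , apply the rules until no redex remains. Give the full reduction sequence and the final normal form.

  start: (λ.0 0 0) ((λ.λ.λ.1) (λ.λ.1) (λ.0))
  step 1: (λ.λ.λ.1) (λ.λ.1) (λ.0) ((λ.λ.λ.1) (λ.λ.1) (λ.0)) ((λ.λ.λ.1) (λ.λ.1) (λ.0))
  step 2: (λ.λ.1) (λ.0) ((λ.λ.λ.1) (λ.λ.1) (λ.0)) ((λ.λ.λ.1) (λ.λ.1) (λ.0))
  step 3: (λ.λ.0) ((λ.λ.λ.1) (λ.λ.1) (λ.0)) ((λ.λ.λ.1) (λ.λ.1) (λ.0))
  step 4: (λ.0) ((λ.λ.λ.1) (λ.λ.1) (λ.0))
  step 5: (λ.λ.λ.1) (λ.λ.1) (λ.0)
  step 6: (λ.λ.1) (λ.0)
  step 7: λ.λ.0

Answer: normal form = λ.λ.0  (in 7 steps)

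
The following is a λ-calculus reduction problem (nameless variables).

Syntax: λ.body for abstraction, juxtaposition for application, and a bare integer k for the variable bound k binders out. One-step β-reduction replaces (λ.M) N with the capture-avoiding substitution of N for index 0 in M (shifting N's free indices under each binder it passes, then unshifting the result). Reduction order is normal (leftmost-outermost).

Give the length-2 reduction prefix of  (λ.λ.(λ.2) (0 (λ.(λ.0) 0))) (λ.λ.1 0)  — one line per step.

  start: (λ.λ.(λ.2) (0 (λ.(λ.0) 0))) (λ.λ.1 0)
  →1  λ.(λ.λ.λ.1 0) (0 (λ.(λ.0) 0))
  →2  λ.λ.λ.1 0

Answer: after 2 steps: λ.λ.λ.1 0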